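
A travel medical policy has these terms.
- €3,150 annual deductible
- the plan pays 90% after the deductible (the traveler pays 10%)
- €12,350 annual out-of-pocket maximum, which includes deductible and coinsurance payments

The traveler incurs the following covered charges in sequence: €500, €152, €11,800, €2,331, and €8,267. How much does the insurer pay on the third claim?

#1 (€500): entire amount goes to the deductible. Cost to traveler: €500. OOP to date €500. Insurer: €500 − €500 = €0.
#2 (€152): fully absorbed by the deductible. Traveler owes €152 (running OOP €652). Plan pays €152 − €152 = €0.
#3 (€11,800): €2,498 to deductible, leaving €9,302; coinsurance €9,302 × 10% = €930.20. Traveler pays €3,428.20; OOP now €4,080.20. Insurer: €11,800 − €3,428.20 = €8,371.80.

€8,371.80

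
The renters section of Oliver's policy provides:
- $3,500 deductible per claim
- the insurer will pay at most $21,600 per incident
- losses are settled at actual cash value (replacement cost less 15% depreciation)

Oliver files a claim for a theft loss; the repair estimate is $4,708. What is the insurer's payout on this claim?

Depreciate 15%: the covered value is $4,708 × 0.85 = $4,001.80.
After the deductible, $4,001.80 − $3,500 = $501.80 remains.
$501.80 ≤ $21,600, so the limit doesn't bind; insurer pays $501.80.

$501.80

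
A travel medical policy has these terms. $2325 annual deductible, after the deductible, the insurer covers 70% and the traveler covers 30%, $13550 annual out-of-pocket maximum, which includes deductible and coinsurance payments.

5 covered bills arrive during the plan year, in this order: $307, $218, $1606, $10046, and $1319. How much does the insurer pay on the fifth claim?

Claim 1 — $307: fully absorbed by the deductible. Traveler pays $307; OOP now $307. Insurer: $307 − $307 = $0.
Claim 2 — $218: fully absorbed by the deductible. Cost to traveler: $218. OOP to date $525. Insurer: $218 − $218 = $0.
Claim 3 — $1606: fully absorbed by the deductible. Traveler pays $1606; OOP now $2131. Plan pays $1606 − $1606 = $0.
Claim 4 — $10046: $194 to deductible, leaving $9852; 30% of $9852 = $2955.60. Traveler pays $3149.60; OOP now $5280.60. Plan pays $10046 − $3149.60 = $6896.40.
Claim 5 — $1319: 30% coinsurance on $1319 = $395.70. Cost to traveler: $395.70. OOP to date $5676.30. Plan pays $1319 − $395.70 = $923.30.

$923.30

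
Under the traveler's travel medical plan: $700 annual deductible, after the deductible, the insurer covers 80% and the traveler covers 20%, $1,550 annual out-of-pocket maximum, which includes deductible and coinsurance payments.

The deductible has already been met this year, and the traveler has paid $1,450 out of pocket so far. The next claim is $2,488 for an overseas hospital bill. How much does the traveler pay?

The deductible is already satisfied, so the full bill goes to coinsurance.
20% of $2,488 = $497.60 falls to the traveler.
Year-to-date out-of-pocket would reach $1,450 + $497.60 = $1,947.60, above the $1,550 maximum, so the traveler pays only $1,550 − $1,450 = $100.

$100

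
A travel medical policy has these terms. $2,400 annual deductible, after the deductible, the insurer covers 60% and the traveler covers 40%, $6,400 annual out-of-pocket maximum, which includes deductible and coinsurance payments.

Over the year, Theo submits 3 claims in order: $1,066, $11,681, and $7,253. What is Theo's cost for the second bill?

$5,334

Claim 1 — $1,066: all of it applies to the deductible. Traveler owes $1,066 (running OOP $1,066).
Claim 2 — $11,681: $1,334 to deductible, leaving $10,347; traveler's 40% is $4,138.80. Claim cost before the cap: $1,334 + $4,138.80 = $5,472.80. That would push OOP to $6,538.80, over the $6,400 cap, so traveler pays $6,400 − $1,066 = $5,334.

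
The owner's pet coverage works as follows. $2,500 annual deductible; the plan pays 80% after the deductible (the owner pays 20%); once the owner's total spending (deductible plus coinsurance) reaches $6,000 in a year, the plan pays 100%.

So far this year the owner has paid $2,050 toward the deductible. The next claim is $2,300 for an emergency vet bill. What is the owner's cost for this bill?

Remaining deductible: $2,500 − $2,050 = $450.
The remaining $1,850 (= $2,300 − $450) moves to coinsurance.
20% of $1,850 = $370 falls to the owner.
So the owner owes $450 + $370 = $820 before any cap.
Total out-of-pocket so far would be $2,050 + $820 = $2,870, below the $6,000 cap — no reduction.

$820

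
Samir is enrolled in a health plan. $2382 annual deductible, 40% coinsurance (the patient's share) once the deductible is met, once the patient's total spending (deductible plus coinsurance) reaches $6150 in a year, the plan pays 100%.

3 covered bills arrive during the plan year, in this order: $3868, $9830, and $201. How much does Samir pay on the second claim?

$3173.60

#1 ($3868): deductible takes $2382, $1486 remains; patient's 40% is $594.40. Cost to patient: $2976.40. OOP to date $2976.40.
#2 ($9830): 40% coinsurance on $9830 = $3932. Adding that to $2976.40 gives $6908.40, past the $6150 cap; patient pays only $6150 − $2976.40 = $3173.60.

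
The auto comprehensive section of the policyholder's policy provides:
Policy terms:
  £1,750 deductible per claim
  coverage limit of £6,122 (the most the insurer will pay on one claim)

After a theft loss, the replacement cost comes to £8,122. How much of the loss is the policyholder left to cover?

£2,000

After the deductible, £8,122 − £1,750 = £6,372 remains.
Since £6,372 > £6,122, the payout is capped at £6,122.
Policyholder's share is the uncovered remainder: £8,122 − £6,122 = £2,000.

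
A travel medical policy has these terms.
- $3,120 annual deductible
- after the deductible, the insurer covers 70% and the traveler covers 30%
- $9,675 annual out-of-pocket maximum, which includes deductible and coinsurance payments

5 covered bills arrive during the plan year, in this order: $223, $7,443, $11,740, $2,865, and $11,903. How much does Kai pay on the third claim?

$3,522

#1 ($223): fully absorbed by the deductible. Cost to traveler: $223. OOP to date $223.
#2 ($7,443): $2,897 finishes the deductible; $4,546 goes to coinsurance; traveler's 30% is $1,363.80. Traveler pays $4,260.80; OOP now $4,483.80.
#3 ($11,740): deductible already satisfied, so traveler's share is 30% × $11,740 = $3,522. Cost to traveler: $3,522. OOP to date $8,005.80.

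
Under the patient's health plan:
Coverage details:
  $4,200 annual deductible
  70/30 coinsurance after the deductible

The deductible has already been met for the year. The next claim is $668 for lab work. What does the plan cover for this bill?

The deductible is already satisfied, so the full bill goes to coinsurance.
30% of $668 = $200.40 falls to the patient.
The insurer covers the remainder: $668 − $200.40 = $467.60.

$467.60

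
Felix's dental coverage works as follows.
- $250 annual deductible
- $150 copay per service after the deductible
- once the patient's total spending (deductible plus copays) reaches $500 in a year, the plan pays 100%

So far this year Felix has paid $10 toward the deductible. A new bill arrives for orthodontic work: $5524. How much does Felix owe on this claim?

$390

$10 of the $250 deductible is already met, leaving $240.
The remaining $5284 (= $5524 − $240) moves to the copay.
Copay on this service: $150.
That puts the patient's cost at $240 + $150 = $390 before any cap.
Cumulative spending $10 + $390 = $400 stays under the $500 maximum.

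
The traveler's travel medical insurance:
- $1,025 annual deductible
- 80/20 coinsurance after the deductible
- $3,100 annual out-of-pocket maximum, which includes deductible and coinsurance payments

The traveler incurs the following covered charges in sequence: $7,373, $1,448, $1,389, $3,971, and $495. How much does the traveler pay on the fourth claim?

$238

Claim 1 — $7,373: deductible takes $1,025, $6,348 remains; traveler's 20% is $1,269.60. Traveler pays $2,294.60; OOP now $2,294.60.
Claim 2 — $1,448: deductible already satisfied, so traveler's share is 20% × $1,448 = $289.60. Traveler pays $289.60; OOP now $2,584.20.
Claim 3 — $1,389: deductible met; 20% of $1,389 = $277.80. Traveler pays $277.80; OOP now $2,862.
Claim 4 — $3,971: deductible met; 20% of $3,971 = $794.20. That would push OOP to $3,656.20, over the $3,100 cap, so traveler pays $3,100 − $2,862 = $238.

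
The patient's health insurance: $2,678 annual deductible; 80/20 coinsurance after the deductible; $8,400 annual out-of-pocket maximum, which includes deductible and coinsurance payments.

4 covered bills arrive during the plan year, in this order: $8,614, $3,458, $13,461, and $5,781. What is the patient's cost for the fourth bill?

$1,151

Claim 1 ($8,614): deductible takes $2,678, $5,936 remains; patient's 20% is $1,187.20. Patient pays $3,865.20; OOP now $3,865.20.
Claim 2 ($3,458): deductible already satisfied, so patient's share is 20% × $3,458 = $691.60. Patient owes $691.60 (running OOP $4,556.80).
Claim 3 ($13,461): deductible already satisfied, so patient's share is 20% × $13,461 = $2,692.20. Cost to patient: $2,692.20. OOP to date $7,249.
Claim 4 ($5,781): 20% coinsurance on $5,781 = $1,156.20. That would push OOP to $8,405.20, over the $8,400 cap, so patient pays $8,400 − $7,249 = $1,151.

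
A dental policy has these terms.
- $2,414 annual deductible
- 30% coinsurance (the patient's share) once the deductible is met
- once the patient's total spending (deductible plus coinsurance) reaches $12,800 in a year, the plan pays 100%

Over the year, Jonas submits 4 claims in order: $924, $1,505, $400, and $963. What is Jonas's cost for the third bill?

$120

Claim 1 — $924: entire amount goes to the deductible. Cost to patient: $924. OOP to date $924.
Claim 2 — $1,505: $1,490 to deductible, leaving $15; patient's 30% is $4.50. Patient owes $1,494.50 (running OOP $2,418.50).
Claim 3 — $400: deductible already satisfied, so patient's share is 30% × $400 = $120. Cost to patient: $120. OOP to date $2,538.50.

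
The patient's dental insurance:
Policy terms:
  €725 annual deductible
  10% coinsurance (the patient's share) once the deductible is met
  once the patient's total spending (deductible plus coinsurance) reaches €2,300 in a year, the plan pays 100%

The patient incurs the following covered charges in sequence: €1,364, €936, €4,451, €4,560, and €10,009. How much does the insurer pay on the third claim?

€4,005.90

Bill 1, €1,364: €725 finishes the deductible; €639 goes to coinsurance; 10% of €639 = €63.90. Cost to patient: €788.90. OOP to date €788.90. Insurer: €1,364 − €788.90 = €575.10.
Bill 2, €936: 10% coinsurance on €936 = €93.60. Patient pays €93.60; OOP now €882.50. Plan pays €936 − €93.60 = €842.40.
Bill 3, €4,451: deductible already satisfied, so patient's share is 10% × €4,451 = €445.10. Cost to patient: €445.10. OOP to date €1,327.60. Plan pays €4,451 − €445.10 = €4,005.90.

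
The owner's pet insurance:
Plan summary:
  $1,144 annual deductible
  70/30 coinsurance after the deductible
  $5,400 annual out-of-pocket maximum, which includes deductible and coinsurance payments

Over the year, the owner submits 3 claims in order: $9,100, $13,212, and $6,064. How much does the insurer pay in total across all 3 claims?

$22,976

Bill 1, $9,100: deductible takes $1,144, $7,956 remains; 30% of $7,956 = $2,386.80. Owner owes $3,530.80 (running OOP $3,530.80). Insurer: $9,100 − $3,530.80 = $5,569.20.
Bill 2, $13,212: deductible already satisfied, so owner's share is 30% × $13,212 = $3,963.60. OOP would hit $7,494.40 > $5,400, so the cap limits the owner to $5,400 − $3,530.80 = $1,869.20. Insurer: $13,212 − $1,869.20 = $11,342.80.
Bill 3, $6,064: deductible met; 30% of $6,064 = $1,819.20. Adding that to $5,400 gives $7,219.20, past the $5,400 cap; owner pays only $5,400 − $5,400 = $0. Insurer: $6,064 − $0 = $6,064.
Insurer total: $5,569.20 + $11,342.80 + $6,064 = $22,976.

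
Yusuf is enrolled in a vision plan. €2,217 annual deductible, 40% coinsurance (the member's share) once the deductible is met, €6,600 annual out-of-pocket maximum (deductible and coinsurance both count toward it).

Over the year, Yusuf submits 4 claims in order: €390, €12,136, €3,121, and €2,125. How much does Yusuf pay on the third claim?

€259.40

#1 (€390): entire amount goes to the deductible. Cost to member: €390. OOP to date €390.
#2 (€12,136): €1,827 finishes the deductible; €10,309 goes to coinsurance; 40% of €10,309 = €4,123.60. Member owes €5,950.60 (running OOP €6,340.60).
#3 (€3,121): deductible met; 40% of €3,121 = €1,248.40. Adding that to €6,340.60 gives €7,589, past the €6,600 cap; member pays only €6,600 − €6,340.60 = €259.40.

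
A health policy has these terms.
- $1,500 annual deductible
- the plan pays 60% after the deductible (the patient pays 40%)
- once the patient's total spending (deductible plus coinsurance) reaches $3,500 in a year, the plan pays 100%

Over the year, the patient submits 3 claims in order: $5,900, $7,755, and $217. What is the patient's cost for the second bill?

Claim 1 ($5,900): $1,500 to deductible, leaving $4,400; coinsurance $4,400 × 40% = $1,760. Cost to patient: $3,260. OOP to date $3,260.
Claim 2 ($7,755): deductible met; 40% of $7,755 = $3,102. That would push OOP to $6,362, over the $3,500 cap, so patient pays $3,500 − $3,260 = $240.

$240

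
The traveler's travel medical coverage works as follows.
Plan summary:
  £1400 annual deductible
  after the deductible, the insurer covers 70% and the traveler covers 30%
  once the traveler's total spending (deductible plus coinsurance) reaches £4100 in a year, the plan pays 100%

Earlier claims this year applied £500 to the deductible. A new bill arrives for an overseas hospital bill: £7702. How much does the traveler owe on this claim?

£2940.60

Remaining deductible: £1400 − £500 = £900.
That leaves £7702 − £900 = £6802 for coinsurance.
30% of £6802 = £2040.60 falls to the traveler.
Traveler responsibility before any cap: £900 + £2040.60 = £2940.60.
Total out-of-pocket so far would be £500 + £2940.60 = £3440.60, below the £4100 cap — no reduction.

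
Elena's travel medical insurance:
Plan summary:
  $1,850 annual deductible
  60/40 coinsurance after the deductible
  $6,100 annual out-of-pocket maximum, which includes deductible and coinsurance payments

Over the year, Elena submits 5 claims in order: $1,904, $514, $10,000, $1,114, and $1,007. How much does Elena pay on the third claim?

$4,000

Claim 1 — $1,904: $1,850 to deductible, leaving $54; coinsurance $54 × 40% = $21.60. Traveler owes $1,871.60 (running OOP $1,871.60).
Claim 2 — $514: 40% coinsurance on $514 = $205.60. Traveler pays $205.60; OOP now $2,077.20.
Claim 3 — $10,000: deductible met; 40% of $10,000 = $4,000. Cost to traveler: $4,000. OOP to date $6,077.20.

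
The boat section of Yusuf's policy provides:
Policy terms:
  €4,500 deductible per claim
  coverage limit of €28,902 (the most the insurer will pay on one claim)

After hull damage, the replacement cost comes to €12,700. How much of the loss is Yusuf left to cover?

Less the €4,500 deductible: €12,700 − €4,500 = €8,200.
That's under the €28,902 cap, so the insurer reimburses the full €8,200.
Owner's share is the uncovered remainder: €12,700 − €8,200 = €4,500.

€4,500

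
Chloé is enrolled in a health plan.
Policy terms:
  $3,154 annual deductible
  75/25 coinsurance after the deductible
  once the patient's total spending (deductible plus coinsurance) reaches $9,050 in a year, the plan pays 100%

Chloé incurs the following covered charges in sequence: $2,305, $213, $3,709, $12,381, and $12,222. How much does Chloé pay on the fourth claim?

#1 ($2,305): entire amount goes to the deductible. Patient pays $2,305; OOP now $2,305.
#2 ($213): fully absorbed by the deductible. Cost to patient: $213. OOP to date $2,518.
#3 ($3,709): $636 to deductible, leaving $3,073; coinsurance $3,073 × 25% = $768.25. Cost to patient: $1,404.25. OOP to date $3,922.25.
#4 ($12,381): deductible met; 25% of $12,381 = $3,095.25. Cost to patient: $3,095.25. OOP to date $7,017.50.

$3,095.25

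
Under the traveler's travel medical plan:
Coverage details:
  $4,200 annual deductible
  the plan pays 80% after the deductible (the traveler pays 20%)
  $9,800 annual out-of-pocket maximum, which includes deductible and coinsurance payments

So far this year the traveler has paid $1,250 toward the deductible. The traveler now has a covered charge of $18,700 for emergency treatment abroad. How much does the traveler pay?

$6,100

$1,250 of the $4,200 deductible is already met, leaving $2,950.
The remaining $15,750 (= $18,700 − $2,950) moves to coinsurance.
Coinsurance: $15,750 × 20% = $3,150.
That puts the traveler's cost at $2,950 + $3,150 = $6,100 before any cap.
Cumulative spending $1,250 + $6,100 = $7,350 stays under the $9,800 maximum.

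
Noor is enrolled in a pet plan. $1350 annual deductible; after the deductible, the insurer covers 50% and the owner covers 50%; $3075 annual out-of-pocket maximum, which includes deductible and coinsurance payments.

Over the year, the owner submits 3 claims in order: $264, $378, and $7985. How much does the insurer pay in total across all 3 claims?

$5552

Bill 1, $264: entire amount goes to the deductible. Cost to owner: $264. OOP to date $264. Plan pays $264 − $264 = $0.
Bill 2, $378: entire amount goes to the deductible. Owner pays $378; OOP now $642. Plan pays $378 − $378 = $0.
Bill 3, $7985: deductible takes $708, $7277 remains; owner's 50% is $3638.50. Deductible plus coinsurance: $708 + $3638.50 = $4346.50. That would push OOP to $4988.50, over the $3075 cap, so owner pays $3075 − $642 = $2433. Plan pays $7985 − $2433 = $5552.
Insurer total: $0 + $0 + $5552 = $5552.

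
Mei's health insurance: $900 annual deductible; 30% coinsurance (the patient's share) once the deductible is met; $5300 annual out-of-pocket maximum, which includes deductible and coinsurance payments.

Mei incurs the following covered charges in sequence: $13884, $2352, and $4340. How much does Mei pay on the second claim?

$504.80

Bill 1, $13884: deductible takes $900, $12984 remains; coinsurance $12984 × 30% = $3895.20. Cost to patient: $4795.20. OOP to date $4795.20.
Bill 2, $2352: 30% coinsurance on $2352 = $705.60. OOP would hit $5500.80 > $5300, so the cap limits the patient to $5300 − $4795.20 = $504.80.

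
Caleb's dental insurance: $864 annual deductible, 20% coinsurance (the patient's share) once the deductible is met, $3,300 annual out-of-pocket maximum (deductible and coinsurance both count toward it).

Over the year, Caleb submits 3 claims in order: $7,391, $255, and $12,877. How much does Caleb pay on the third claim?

$1,079.60

Claim 1 ($7,391): $864 to deductible, leaving $6,527; 20% of $6,527 = $1,305.40. Cost to patient: $2,169.40. OOP to date $2,169.40.
Claim 2 ($255): deductible already satisfied, so patient's share is 20% × $255 = $51. Patient owes $51 (running OOP $2,220.40).
Claim 3 ($12,877): deductible met; 20% of $12,877 = $2,575.40. Adding that to $2,220.40 gives $4,795.80, past the $3,300 cap; patient pays only $3,300 − $2,220.40 = $1,079.60.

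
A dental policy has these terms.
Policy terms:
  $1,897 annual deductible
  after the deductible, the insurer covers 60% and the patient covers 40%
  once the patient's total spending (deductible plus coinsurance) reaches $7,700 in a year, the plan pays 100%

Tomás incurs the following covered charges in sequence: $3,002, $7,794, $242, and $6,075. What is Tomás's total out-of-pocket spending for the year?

Claim 1 — $3,002: $1,897 finishes the deductible; $1,105 goes to coinsurance; coinsurance $1,105 × 40% = $442. Cost to patient: $2,339. OOP to date $2,339.
Claim 2 — $7,794: 40% coinsurance on $7,794 = $3,117.60. Cost to patient: $3,117.60. OOP to date $5,456.60.
Claim 3 — $242: 40% coinsurance on $242 = $96.80. Patient owes $96.80 (running OOP $5,553.40).
Claim 4 — $6,075: deductible met; 40% of $6,075 = $2,430. Adding that to $5,553.40 gives $7,983.40, past the $7,700 cap; patient pays only $7,700 − $5,553.40 = $2,146.60.
Total paid by the patient: $2,339 + $3,117.60 + $96.80 + $2,146.60 = $7,700.

$7,700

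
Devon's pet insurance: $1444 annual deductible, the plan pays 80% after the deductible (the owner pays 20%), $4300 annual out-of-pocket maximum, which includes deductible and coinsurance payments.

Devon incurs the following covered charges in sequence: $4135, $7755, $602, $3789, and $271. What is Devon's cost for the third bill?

$120.40

Claim 1 ($4135): $1444 finishes the deductible; $2691 goes to coinsurance; coinsurance $2691 × 20% = $538.20. Owner pays $1982.20; OOP now $1982.20.
Claim 2 ($7755): 20% coinsurance on $7755 = $1551. Owner pays $1551; OOP now $3533.20.
Claim 3 ($602): deductible already satisfied, so owner's share is 20% × $602 = $120.40. Owner owes $120.40 (running OOP $3653.60).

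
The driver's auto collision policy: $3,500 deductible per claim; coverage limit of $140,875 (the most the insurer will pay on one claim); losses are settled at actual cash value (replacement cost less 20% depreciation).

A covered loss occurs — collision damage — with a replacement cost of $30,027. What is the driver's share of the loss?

$9,505.40

Actual cash value after 20% depreciation: $30,027 × 80% = $24,021.60.
Subtract the deductible: $24,021.60 − $3,500 = $20,521.60.
$20,521.60 ≤ $140,875, so the limit doesn't bind; insurer pays $20,521.60.
Out of pocket: $30,027 − $20,521.60 = $9,505.40.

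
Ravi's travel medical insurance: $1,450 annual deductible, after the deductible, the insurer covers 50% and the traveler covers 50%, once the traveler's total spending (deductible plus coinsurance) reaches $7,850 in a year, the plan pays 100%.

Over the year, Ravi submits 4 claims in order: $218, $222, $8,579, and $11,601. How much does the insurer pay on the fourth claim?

Claim 1 — $218: all of it applies to the deductible. Traveler pays $218; OOP now $218. Plan pays $218 − $218 = $0.
Claim 2 — $222: entire amount goes to the deductible. Traveler owes $222 (running OOP $440). Plan pays $222 − $222 = $0.
Claim 3 — $8,579: $1,010 finishes the deductible; $7,569 goes to coinsurance; traveler's 50% is $3,784.50. Traveler pays $4,794.50; OOP now $5,234.50. Insurer: $8,579 − $4,794.50 = $3,784.50.
Claim 4 — $11,601: deductible met; 50% of $11,601 = $5,800.50. Adding that to $5,234.50 gives $11,035, past the $7,850 cap; traveler pays only $7,850 − $5,234.50 = $2,615.50. Plan pays $11,601 − $2,615.50 = $8,985.50.

$8,985.50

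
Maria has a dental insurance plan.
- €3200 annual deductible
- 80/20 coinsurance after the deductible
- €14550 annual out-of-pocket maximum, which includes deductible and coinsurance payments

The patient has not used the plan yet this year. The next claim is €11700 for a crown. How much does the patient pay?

€4900

Deductible not yet touched, so the first €3200 of the bill goes to the deductible.
The remaining €8500 (= €11700 − €3200) moves to coinsurance.
Patient's 20% share of €8500 is €1700.
That puts the patient's cost at €3200 + €1700 = €4900 before any cap.
Total out-of-pocket so far would be €0 + €4900 = €4900, below the €14550 cap — no reduction.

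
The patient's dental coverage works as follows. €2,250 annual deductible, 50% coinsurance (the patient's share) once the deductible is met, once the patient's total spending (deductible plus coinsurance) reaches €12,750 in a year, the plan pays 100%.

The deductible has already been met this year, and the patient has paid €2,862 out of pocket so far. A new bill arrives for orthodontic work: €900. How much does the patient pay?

With the deductible met, the entire €900 is subject to coinsurance.
50% of €900 = €450 falls to the patient.
Year-to-date out-of-pocket becomes €2,862 + €450 = €3,312, still under the €12,750 maximum, so no cap applies.

€450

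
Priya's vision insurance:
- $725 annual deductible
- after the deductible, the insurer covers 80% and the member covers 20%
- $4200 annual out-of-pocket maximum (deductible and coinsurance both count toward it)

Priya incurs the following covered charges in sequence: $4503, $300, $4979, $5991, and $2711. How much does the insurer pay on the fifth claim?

Claim 1 — $4503: deductible takes $725, $3778 remains; coinsurance $3778 × 20% = $755.60. Member pays $1480.60; OOP now $1480.60. Insurer: $4503 − $1480.60 = $3022.40.
Claim 2 — $300: deductible already satisfied, so member's share is 20% × $300 = $60. Cost to member: $60. OOP to date $1540.60. Insurer: $300 − $60 = $240.
Claim 3 — $4979: deductible already satisfied, so member's share is 20% × $4979 = $995.80. Member pays $995.80; OOP now $2536.40. Insurer: $4979 − $995.80 = $3983.20.
Claim 4 — $5991: deductible met; 20% of $5991 = $1198.20. Cost to member: $1198.20. OOP to date $3734.60. Insurer: $5991 − $1198.20 = $4792.80.
Claim 5 — $2711: deductible met; 20% of $2711 = $542.20. OOP would hit $4276.80 > $4200, so the cap limits the member to $4200 − $3734.60 = $465.40. Plan pays $2711 − $465.40 = $2245.60.

$2245.60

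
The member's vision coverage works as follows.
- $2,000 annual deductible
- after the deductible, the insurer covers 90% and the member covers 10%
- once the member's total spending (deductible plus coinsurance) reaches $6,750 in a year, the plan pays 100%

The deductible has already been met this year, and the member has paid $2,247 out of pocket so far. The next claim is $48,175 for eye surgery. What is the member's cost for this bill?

$4,503

With the deductible met, the entire $48,175 is subject to coinsurance.
10% of $48,175 = $4,817.50 falls to the member.
Adding $4,817.50 to the $2,247 already spent would give $7,064.50, which exceeds the $6,750 cap; the member pays just $6,750 − $2,247 = $4,503.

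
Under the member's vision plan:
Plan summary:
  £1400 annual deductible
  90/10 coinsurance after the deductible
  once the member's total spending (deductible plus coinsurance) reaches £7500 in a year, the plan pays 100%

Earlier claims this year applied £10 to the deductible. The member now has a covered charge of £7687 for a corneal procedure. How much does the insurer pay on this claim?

£10 of the £1400 deductible is already met, leaving £1390.
After the £1390 deductible portion, £7687 − £1390 = £6297 is subject to coinsurance.
Member's 10% share of £6297 is £629.70.
So the member owes £1390 + £629.70 = £2019.70 before any cap.
Year-to-date out-of-pocket becomes £10 + £2019.70 = £2029.70, still under the £7500 maximum, so no cap applies.
Insurer pays the balance: £7687 − £2019.70 = £5667.30.

£5667.30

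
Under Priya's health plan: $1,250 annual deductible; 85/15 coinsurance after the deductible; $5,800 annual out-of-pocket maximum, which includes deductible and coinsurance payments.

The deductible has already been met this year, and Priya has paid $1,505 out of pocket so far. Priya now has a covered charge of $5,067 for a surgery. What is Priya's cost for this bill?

With the deductible met, the entire $5,067 is subject to coinsurance.
Coinsurance: $5,067 × 15% = $760.05.
Cumulative spending $1,505 + $760.05 = $2,265.05 stays under the $5,800 maximum.

$760.05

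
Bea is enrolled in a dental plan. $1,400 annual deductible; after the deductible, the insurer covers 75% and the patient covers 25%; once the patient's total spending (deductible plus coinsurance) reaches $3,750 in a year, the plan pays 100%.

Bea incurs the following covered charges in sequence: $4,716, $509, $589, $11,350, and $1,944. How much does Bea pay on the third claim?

$147.25

#1 ($4,716): $1,400 to deductible, leaving $3,316; patient's 25% is $829. Patient owes $2,229 (running OOP $2,229).
#2 ($509): deductible already satisfied, so patient's share is 25% × $509 = $127.25. Cost to patient: $127.25. OOP to date $2,356.25.
#3 ($589): deductible already satisfied, so patient's share is 25% × $589 = $147.25. Patient pays $147.25; OOP now $2,503.50.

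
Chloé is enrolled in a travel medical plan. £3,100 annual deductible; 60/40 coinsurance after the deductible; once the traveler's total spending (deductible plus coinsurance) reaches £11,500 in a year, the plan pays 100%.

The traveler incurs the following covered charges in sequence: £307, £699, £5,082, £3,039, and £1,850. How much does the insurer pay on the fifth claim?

£1,110

Bill 1, £307: all of it applies to the deductible. Cost to traveler: £307. OOP to date £307. Plan pays £307 − £307 = £0.
Bill 2, £699: fully absorbed by the deductible. Cost to traveler: £699. OOP to date £1,006. Insurer: £699 − £699 = £0.
Bill 3, £5,082: £2,094 finishes the deductible; £2,988 goes to coinsurance; 40% of £2,988 = £1,195.20. Traveler pays £3,289.20; OOP now £4,295.20. Insurer: £5,082 − £3,289.20 = £1,792.80.
Bill 4, £3,039: deductible already satisfied, so traveler's share is 40% × £3,039 = £1,215.60. Traveler pays £1,215.60; OOP now £5,510.80. Plan pays £3,039 − £1,215.60 = £1,823.40.
Bill 5, £1,850: 40% coinsurance on £1,850 = £740. Cost to traveler: £740. OOP to date £6,250.80. Insurer: £1,850 − £740 = £1,110.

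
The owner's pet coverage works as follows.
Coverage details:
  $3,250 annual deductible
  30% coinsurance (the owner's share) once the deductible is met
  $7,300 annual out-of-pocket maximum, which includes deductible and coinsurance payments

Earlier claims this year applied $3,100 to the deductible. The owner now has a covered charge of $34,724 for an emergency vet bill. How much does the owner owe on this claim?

Remaining deductible: $3,250 − $3,100 = $150.
The remaining $34,574 (= $34,724 − $150) moves to coinsurance.
30% of $34,574 = $10,372.20 falls to the owner.
Owner responsibility before any cap: $150 + $10,372.20 = $10,522.20.
That would bring total out-of-pocket to $13,622.20, past the $7,300 cap. The owner is capped at $7,300 − $3,100 = $4,200 on this claim.

$4,200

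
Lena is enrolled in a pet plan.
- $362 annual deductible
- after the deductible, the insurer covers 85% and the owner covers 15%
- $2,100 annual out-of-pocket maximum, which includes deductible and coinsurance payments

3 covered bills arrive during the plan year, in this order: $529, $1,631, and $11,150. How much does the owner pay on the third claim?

$1,468.30

Bill 1, $529: deductible takes $362, $167 remains; owner's 15% is $25.05. Owner pays $387.05; OOP now $387.05.
Bill 2, $1,631: deductible met; 15% of $1,631 = $244.65. Cost to owner: $244.65. OOP to date $631.70.
Bill 3, $11,150: deductible already satisfied, so owner's share is 15% × $11,150 = $1,672.50. That would push OOP to $2,304.20, over the $2,100 cap, so owner pays $2,100 − $631.70 = $1,468.30.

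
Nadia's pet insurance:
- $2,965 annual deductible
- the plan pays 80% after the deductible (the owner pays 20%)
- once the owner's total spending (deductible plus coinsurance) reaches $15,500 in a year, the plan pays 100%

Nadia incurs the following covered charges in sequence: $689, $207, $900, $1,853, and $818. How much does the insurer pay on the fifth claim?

Claim 1 — $689: all of it applies to the deductible. Cost to owner: $689. OOP to date $689. Insurer: $689 − $689 = $0.
Claim 2 — $207: fully absorbed by the deductible. Cost to owner: $207. OOP to date $896. Insurer: $207 − $207 = $0.
Claim 3 — $900: entire amount goes to the deductible. Cost to owner: $900. OOP to date $1,796. Plan pays $900 − $900 = $0.
Claim 4 — $1,853: $1,169 finishes the deductible; $684 goes to coinsurance; 20% of $684 = $136.80. Owner pays $1,305.80; OOP now $3,101.80. Insurer: $1,853 − $1,305.80 = $547.20.
Claim 5 — $818: 20% coinsurance on $818 = $163.60. Owner pays $163.60; OOP now $3,265.40. Plan pays $818 − $163.60 = $654.40.

$654.40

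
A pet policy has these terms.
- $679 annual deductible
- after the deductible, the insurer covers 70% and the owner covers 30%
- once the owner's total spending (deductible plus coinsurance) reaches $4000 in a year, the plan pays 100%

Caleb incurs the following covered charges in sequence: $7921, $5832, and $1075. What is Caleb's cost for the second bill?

$1148.40

Claim 1 ($7921): deductible takes $679, $7242 remains; owner's 30% is $2172.60. Owner pays $2851.60; OOP now $2851.60.
Claim 2 ($5832): deductible already satisfied, so owner's share is 30% × $5832 = $1749.60. Adding that to $2851.60 gives $4601.20, past the $4000 cap; owner pays only $4000 − $2851.60 = $1148.40.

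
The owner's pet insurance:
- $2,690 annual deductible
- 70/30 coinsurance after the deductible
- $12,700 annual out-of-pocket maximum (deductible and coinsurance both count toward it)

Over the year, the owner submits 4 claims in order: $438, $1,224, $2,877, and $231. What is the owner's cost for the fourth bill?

$69.30

Claim 1 ($438): fully absorbed by the deductible. Owner owes $438 (running OOP $438).
Claim 2 ($1,224): fully absorbed by the deductible. Cost to owner: $1,224. OOP to date $1,662.
Claim 3 ($2,877): $1,028 finishes the deductible; $1,849 goes to coinsurance; coinsurance $1,849 × 30% = $554.70. Owner pays $1,582.70; OOP now $3,244.70.
Claim 4 ($231): 30% coinsurance on $231 = $69.30. Owner owes $69.30 (running OOP $3,314).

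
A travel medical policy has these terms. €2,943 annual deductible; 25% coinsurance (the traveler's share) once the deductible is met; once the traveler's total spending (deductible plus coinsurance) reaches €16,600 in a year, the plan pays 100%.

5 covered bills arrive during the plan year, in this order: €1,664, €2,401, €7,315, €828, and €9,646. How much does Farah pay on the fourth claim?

Claim 1 — €1,664: all of it applies to the deductible. Traveler owes €1,664 (running OOP €1,664).
Claim 2 — €2,401: €1,279 finishes the deductible; €1,122 goes to coinsurance; coinsurance €1,122 × 25% = €280.50. Traveler pays €1,559.50; OOP now €3,223.50.
Claim 3 — €7,315: deductible already satisfied, so traveler's share is 25% × €7,315 = €1,828.75. Cost to traveler: €1,828.75. OOP to date €5,052.25.
Claim 4 — €828: deductible met; 25% of €828 = €207. Traveler pays €207; OOP now €5,259.25.

€207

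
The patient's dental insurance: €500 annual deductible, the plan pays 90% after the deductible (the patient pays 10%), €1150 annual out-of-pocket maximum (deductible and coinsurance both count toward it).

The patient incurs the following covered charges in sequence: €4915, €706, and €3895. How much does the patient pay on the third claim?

#1 (€4915): €500 to deductible, leaving €4415; 10% of €4415 = €441.50. Patient owes €941.50 (running OOP €941.50).
#2 (€706): 10% coinsurance on €706 = €70.60. Cost to patient: €70.60. OOP to date €1012.10.
#3 (€3895): deductible already satisfied, so patient's share is 10% × €3895 = €389.50. Adding that to €1012.10 gives €1401.60, past the €1150 cap; patient pays only €1150 − €1012.10 = €137.90.

€137.90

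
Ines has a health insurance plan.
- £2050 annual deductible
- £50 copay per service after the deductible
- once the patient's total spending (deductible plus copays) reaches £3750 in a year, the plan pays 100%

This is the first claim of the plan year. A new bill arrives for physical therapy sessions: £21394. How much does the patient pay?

Deductible not yet touched, so the first £2050 of the bill goes to the deductible.
The remaining £19344 (= £21394 − £2050) moves to the copay.
Copay on this service: £50.
So the patient owes £2050 + £50 = £2100 before any cap.
Year-to-date out-of-pocket becomes £0 + £2100 = £2100, still under the £3750 maximum, so no cap applies.

£2100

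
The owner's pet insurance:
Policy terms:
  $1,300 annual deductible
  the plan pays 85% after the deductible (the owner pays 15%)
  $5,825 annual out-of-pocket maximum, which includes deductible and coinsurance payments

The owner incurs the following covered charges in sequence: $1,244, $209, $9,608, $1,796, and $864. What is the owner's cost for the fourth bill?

$269.40

Claim 1 — $1,244: all of it applies to the deductible. Owner owes $1,244 (running OOP $1,244).
Claim 2 — $209: deductible takes $56, $153 remains; 15% of $153 = $22.95. Owner pays $78.95; OOP now $1,322.95.
Claim 3 — $9,608: deductible met; 15% of $9,608 = $1,441.20. Owner pays $1,441.20; OOP now $2,764.15.
Claim 4 — $1,796: 15% coinsurance on $1,796 = $269.40. Cost to owner: $269.40. OOP to date $3,033.55.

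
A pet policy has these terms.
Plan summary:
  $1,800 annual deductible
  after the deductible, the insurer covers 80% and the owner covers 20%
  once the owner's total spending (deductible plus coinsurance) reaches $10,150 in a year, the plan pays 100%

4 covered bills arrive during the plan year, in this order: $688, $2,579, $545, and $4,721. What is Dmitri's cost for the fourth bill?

Claim 1 — $688: entire amount goes to the deductible. Cost to owner: $688. OOP to date $688.
Claim 2 — $2,579: $1,112 to deductible, leaving $1,467; owner's 20% is $293.40. Cost to owner: $1,405.40. OOP to date $2,093.40.
Claim 3 — $545: deductible already satisfied, so owner's share is 20% × $545 = $109. Owner pays $109; OOP now $2,202.40.
Claim 4 — $4,721: 20% coinsurance on $4,721 = $944.20. Cost to owner: $944.20. OOP to date $3,146.60.

$944.20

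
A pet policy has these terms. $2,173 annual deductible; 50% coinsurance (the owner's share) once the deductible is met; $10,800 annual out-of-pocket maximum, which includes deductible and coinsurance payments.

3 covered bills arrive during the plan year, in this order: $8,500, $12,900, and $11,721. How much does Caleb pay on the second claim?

$5,463.50

Claim 1 — $8,500: deductible takes $2,173, $6,327 remains; owner's 50% is $3,163.50. Owner owes $5,336.50 (running OOP $5,336.50).
Claim 2 — $12,900: deductible met; 50% of $12,900 = $6,450. That would push OOP to $11,786.50, over the $10,800 cap, so owner pays $10,800 − $5,336.50 = $5,463.50.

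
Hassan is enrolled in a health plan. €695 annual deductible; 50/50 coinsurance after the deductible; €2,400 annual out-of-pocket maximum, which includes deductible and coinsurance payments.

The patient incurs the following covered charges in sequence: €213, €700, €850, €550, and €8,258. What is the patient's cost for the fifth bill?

#1 (€213): entire amount goes to the deductible. Patient pays €213; OOP now €213.
#2 (€700): €482 finishes the deductible; €218 goes to coinsurance; patient's 50% is €109. Cost to patient: €591. OOP to date €804.
#3 (€850): deductible already satisfied, so patient's share is 50% × €850 = €425. Cost to patient: €425. OOP to date €1,229.
#4 (€550): 50% coinsurance on €550 = €275. Cost to patient: €275. OOP to date €1,504.
#5 (€8,258): 50% coinsurance on €8,258 = €4,129. That would push OOP to €5,633, over the €2,400 cap, so patient pays €2,400 − €1,504 = €896.

€896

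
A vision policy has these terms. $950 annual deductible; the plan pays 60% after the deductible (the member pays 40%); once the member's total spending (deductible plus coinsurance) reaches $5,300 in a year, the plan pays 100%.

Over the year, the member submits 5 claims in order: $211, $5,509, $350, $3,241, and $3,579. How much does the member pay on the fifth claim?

Claim 1 ($211): entire amount goes to the deductible. Member pays $211; OOP now $211.
Claim 2 ($5,509): $739 to deductible, leaving $4,770; 40% of $4,770 = $1,908. Member pays $2,647; OOP now $2,858.
Claim 3 ($350): deductible already satisfied, so member's share is 40% × $350 = $140. Member pays $140; OOP now $2,998.
Claim 4 ($3,241): deductible met; 40% of $3,241 = $1,296.40. Cost to member: $1,296.40. OOP to date $4,294.40.
Claim 5 ($3,579): deductible met; 40% of $3,579 = $1,431.60. OOP would hit $5,726 > $5,300, so the cap limits the member to $5,300 − $4,294.40 = $1,005.60.

$1,005.60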